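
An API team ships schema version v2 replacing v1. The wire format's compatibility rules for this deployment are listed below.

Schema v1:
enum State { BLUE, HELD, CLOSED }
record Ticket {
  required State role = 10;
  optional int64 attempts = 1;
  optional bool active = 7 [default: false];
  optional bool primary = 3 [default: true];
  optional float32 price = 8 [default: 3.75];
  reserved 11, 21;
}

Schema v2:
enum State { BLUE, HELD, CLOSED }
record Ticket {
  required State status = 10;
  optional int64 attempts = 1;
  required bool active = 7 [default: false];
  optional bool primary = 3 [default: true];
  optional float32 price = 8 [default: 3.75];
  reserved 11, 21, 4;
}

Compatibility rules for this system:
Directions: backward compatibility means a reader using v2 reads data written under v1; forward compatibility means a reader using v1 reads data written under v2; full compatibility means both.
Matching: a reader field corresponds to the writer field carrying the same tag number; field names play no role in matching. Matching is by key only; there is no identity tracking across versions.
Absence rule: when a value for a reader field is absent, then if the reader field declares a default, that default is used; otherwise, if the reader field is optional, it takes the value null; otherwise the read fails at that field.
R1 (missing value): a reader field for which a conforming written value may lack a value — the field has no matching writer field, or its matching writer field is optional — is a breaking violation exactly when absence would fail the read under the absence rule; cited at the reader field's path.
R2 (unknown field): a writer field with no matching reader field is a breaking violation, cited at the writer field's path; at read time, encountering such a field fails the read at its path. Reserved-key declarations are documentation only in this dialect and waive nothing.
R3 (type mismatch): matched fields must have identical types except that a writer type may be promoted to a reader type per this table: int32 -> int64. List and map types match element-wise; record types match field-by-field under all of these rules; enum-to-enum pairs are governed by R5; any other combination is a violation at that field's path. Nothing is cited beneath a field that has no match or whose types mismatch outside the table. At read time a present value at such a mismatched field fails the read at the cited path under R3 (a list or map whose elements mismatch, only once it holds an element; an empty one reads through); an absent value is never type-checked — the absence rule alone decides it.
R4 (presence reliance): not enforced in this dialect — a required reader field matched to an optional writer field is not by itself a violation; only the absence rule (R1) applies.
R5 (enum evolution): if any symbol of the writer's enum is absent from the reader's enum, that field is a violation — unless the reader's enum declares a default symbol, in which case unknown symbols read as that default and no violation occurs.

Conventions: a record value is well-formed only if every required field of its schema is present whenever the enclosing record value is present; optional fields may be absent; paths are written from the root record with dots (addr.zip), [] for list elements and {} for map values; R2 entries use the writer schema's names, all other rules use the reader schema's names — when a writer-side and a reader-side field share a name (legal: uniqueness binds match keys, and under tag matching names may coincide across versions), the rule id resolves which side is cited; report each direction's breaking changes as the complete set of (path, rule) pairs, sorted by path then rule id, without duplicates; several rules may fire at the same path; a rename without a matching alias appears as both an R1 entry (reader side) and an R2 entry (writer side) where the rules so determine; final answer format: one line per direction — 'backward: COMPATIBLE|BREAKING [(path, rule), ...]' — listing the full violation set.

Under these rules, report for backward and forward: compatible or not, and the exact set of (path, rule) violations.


the writer's type comes first in each Ticket pair
backward on Ticket — v2 reading data written by v1:
  status: State -> State, writer required; from role
  attempts: int64 -> int64, writer optional; from attempts
  active: bool -> bool, writer optional; from active
  primary: bool -> bool, writer optional; from primary
  price: float32 -> float32, writer optional; from price
  nothing fires on Ticket: backward is COMPATIBLE
forward on Ticket — v1 reading data written by v2:
  role: State -> State, writer required; from status
  attempts: int64 -> int64, writer optional; from attempts
  active: bool -> bool, writer required; from active
  primary: bool -> bool, writer optional; from primary
  price: float32 -> float32, writer optional; from price
  nothing fires on Ticket: forward is COMPATIBLE

backward: COMPATIBLE []; forward: COMPATIBLE []


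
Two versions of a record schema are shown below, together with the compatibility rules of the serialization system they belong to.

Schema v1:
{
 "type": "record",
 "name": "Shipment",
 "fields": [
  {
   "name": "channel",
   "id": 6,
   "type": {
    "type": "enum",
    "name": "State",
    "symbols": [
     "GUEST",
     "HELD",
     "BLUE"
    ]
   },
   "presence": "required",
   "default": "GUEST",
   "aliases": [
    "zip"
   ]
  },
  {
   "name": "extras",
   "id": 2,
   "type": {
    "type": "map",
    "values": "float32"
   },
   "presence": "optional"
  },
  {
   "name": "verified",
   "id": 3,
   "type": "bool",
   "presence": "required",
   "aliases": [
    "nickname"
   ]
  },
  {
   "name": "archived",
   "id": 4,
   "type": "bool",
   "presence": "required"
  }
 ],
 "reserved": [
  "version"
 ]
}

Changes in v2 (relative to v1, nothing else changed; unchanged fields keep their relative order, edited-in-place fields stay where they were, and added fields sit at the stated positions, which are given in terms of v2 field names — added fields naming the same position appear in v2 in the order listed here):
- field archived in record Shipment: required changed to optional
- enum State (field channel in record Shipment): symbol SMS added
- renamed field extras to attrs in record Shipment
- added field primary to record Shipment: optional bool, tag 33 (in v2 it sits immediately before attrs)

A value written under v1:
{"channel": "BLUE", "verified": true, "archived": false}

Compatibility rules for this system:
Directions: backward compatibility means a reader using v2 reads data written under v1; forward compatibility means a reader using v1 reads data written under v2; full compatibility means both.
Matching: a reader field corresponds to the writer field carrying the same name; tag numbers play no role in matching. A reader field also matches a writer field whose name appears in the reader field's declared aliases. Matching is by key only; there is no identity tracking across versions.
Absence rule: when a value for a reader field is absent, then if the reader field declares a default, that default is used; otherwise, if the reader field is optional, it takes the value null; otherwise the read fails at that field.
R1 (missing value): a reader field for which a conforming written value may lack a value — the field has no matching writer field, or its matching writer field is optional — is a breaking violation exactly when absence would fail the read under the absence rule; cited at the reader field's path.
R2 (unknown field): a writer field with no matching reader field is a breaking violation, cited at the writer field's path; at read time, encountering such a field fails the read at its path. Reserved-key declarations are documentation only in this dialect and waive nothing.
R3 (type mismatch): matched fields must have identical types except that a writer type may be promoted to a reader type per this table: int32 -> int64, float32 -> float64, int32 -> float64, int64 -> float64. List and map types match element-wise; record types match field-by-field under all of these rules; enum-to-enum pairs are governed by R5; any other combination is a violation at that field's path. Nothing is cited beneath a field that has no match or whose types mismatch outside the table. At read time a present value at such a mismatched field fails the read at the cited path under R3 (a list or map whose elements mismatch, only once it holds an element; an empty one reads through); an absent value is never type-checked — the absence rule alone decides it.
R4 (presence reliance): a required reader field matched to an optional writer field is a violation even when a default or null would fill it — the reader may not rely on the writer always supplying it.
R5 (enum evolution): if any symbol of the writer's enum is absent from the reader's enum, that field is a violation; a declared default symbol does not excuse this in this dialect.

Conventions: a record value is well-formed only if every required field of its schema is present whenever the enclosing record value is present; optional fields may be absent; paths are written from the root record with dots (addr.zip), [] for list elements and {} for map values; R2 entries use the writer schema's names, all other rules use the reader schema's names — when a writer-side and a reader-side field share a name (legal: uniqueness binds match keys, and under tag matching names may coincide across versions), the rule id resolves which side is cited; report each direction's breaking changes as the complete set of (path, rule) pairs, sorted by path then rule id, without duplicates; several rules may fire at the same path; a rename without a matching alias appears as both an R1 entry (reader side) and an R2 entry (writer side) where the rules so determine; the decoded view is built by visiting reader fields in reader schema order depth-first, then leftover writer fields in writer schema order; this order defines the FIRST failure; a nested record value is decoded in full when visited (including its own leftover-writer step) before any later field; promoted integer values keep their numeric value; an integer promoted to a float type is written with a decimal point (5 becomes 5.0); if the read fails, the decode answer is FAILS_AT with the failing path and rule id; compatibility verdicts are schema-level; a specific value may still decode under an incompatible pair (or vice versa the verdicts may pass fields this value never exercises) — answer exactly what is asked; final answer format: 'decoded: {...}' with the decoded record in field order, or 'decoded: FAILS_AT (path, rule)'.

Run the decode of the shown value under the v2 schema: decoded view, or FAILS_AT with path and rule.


decoded: {"channel": "BLUE", "primary": null, "attrs": null, "verified": true, "archived": false}

the writer's type comes first in each Shipment pair
migrating the Shipment value to v2:
  channel := "BLUE"
  primary := null (not supplied -> null)
  attrs := null (not supplied -> null)
  verified := true
  archived := false
  => decoded: {"channel": "BLUE", "primary": null, "attrs": null, "verified": true, "archived": false}
diffs on Shipment not affecting the asked answer:
  field archived in record Shipment: required changed to optional -> a verdict-level change on Shipment — the shown value reads the same
  enum State (field channel in record Shipment): symbol SMS added -> a verdict-level change on Shipment — the shown value reads the same


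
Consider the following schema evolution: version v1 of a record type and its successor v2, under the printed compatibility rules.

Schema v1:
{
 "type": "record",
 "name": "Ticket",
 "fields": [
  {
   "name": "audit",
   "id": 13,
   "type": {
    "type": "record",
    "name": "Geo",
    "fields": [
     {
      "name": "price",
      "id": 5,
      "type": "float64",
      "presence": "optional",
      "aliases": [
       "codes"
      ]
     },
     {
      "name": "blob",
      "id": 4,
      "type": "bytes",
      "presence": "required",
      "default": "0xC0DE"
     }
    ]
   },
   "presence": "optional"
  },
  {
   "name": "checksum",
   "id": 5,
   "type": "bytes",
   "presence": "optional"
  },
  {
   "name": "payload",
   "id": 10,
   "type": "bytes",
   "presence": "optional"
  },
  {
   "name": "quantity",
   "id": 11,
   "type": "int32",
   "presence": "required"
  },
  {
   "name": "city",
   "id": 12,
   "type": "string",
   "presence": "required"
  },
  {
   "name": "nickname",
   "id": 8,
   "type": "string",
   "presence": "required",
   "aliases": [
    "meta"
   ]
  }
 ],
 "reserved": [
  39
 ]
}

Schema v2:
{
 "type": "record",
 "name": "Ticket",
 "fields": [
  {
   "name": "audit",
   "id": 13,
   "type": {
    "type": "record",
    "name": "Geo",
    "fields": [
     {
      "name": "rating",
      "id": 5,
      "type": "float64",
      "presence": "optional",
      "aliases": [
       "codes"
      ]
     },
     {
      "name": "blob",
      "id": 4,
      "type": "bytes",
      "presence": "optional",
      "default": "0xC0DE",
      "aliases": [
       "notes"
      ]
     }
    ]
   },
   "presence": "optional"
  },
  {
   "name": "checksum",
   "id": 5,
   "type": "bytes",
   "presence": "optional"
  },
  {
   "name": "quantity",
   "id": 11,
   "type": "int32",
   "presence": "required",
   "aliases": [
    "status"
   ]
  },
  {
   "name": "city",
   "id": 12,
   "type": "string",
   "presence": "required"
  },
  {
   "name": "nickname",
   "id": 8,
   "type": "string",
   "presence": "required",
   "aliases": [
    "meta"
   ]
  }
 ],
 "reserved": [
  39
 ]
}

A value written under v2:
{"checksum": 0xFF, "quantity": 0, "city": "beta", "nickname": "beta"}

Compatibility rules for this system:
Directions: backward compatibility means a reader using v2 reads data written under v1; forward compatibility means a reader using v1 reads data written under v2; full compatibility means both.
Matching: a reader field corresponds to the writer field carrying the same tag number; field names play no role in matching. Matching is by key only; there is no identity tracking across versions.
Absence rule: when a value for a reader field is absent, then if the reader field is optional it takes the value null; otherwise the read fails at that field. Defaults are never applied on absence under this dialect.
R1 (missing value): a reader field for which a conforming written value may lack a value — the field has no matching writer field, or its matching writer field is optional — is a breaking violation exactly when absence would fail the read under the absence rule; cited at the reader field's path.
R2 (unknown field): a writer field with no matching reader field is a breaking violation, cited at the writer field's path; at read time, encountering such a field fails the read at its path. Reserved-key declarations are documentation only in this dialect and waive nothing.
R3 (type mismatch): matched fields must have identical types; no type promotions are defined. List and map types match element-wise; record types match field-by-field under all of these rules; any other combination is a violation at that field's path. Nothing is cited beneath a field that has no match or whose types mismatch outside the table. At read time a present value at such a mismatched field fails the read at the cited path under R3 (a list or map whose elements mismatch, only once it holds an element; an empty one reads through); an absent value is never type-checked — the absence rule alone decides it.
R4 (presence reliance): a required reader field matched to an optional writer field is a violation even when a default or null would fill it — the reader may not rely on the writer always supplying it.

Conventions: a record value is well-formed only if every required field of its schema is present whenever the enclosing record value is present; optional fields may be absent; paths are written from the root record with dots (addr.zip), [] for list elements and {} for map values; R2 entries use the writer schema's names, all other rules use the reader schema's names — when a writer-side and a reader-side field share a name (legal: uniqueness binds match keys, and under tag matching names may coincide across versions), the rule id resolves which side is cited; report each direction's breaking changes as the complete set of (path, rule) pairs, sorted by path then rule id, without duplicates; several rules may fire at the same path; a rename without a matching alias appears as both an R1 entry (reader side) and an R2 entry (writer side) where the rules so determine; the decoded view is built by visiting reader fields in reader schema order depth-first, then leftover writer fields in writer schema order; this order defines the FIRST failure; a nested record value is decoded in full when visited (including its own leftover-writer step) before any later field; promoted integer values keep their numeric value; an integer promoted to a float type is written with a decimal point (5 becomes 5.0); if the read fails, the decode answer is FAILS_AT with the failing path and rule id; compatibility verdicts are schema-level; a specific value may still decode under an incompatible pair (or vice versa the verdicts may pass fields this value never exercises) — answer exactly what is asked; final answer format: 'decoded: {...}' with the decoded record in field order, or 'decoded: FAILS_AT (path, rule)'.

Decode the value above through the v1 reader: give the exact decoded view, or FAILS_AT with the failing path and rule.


each type pair in Ticket: writer, then reader
decode walk for Ticket under reader schema v1:
  audit := null (not supplied -> null)
  checksum := 0xFF
  payload := null (not supplied -> null)
  quantity := 0
  city := "beta"
  nickname := "beta"
  => decoded: {"audit": null, "checksum": 0xFF, "payload": null, "quantity": 0, "city": "beta", "nickname": "beta"}
the other Ticket changes do not affect what is asked:
  field blob in record Geo: required changed to optional -> shifts the Ticket verdicts, not this decode
  renamed field price to rating in record Geo -> fires no rule on Ticket under this dialect and leaves the result unchanged
  removed field payload from record Ticket -> shifts the Ticket verdicts, not this decode

decoded: {"audit": null, "checksum": 0xFF, "payload": null, "quantity": 0, "city": "beta", "nickname": "beta"}


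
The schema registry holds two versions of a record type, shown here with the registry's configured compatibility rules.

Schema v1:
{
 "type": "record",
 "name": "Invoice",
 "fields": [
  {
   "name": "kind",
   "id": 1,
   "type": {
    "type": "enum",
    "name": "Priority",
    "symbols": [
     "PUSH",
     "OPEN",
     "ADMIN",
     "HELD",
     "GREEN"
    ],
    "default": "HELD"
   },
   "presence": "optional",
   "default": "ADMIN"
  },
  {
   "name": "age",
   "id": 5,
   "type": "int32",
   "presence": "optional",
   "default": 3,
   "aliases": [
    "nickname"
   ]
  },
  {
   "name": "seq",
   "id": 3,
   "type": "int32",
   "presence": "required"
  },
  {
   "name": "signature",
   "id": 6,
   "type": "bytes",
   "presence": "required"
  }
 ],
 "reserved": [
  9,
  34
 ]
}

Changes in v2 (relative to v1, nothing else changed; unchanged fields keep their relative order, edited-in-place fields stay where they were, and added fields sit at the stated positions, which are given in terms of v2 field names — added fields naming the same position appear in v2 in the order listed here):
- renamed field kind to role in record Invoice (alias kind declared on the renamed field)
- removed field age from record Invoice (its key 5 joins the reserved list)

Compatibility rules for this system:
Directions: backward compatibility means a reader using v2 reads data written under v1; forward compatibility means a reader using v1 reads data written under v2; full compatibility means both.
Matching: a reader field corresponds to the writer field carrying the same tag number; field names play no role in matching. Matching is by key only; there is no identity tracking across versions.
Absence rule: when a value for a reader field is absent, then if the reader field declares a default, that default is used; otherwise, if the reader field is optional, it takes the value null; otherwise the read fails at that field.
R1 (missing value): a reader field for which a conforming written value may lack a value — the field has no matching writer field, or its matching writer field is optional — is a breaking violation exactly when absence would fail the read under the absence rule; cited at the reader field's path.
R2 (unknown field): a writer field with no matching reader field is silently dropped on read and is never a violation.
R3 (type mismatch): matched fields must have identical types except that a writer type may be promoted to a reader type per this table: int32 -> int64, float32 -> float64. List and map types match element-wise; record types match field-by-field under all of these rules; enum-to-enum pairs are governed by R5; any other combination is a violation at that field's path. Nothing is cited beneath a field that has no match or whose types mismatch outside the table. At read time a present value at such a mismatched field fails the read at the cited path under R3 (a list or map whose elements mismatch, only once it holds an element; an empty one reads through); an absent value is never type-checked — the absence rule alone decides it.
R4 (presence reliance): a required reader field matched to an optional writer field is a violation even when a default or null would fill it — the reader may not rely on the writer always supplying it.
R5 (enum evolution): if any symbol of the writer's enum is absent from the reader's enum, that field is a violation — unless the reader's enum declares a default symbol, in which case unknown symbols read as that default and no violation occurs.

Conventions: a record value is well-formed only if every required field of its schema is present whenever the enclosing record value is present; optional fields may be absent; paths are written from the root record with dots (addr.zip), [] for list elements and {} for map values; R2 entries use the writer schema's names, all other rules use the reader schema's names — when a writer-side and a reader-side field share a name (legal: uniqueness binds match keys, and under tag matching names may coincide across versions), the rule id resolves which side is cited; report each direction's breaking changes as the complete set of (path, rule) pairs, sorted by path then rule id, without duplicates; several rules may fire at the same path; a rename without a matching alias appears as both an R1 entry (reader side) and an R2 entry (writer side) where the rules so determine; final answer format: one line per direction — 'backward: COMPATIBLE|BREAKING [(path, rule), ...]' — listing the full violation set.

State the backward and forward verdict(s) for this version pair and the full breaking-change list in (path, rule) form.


the writer's type comes first in each Invoice pair
backward on Invoice — v2 reading data written by v1:
  writer optional, Priority -> Priority: reader role maps from writer kind
  writer required, int32 -> int32: reader seq maps from writer seq
  writer required, bytes -> bytes: reader signature maps from writer signature
  writer field age has no reader counterpart
  => backward verdict for Invoice: COMPATIBLE, no violations
forward on Invoice — v1 reading data written by v2:
  writer optional, Priority -> Priority: reader kind maps from writer role
  age: no writer match
  writer required, int32 -> int32: reader seq maps from writer seq
  writer required, bytes -> bytes: reader signature maps from writer signature
  => forward verdict for Invoice: COMPATIBLE, no violations

backward: COMPATIBLE []; forward: COMPATIBLE []


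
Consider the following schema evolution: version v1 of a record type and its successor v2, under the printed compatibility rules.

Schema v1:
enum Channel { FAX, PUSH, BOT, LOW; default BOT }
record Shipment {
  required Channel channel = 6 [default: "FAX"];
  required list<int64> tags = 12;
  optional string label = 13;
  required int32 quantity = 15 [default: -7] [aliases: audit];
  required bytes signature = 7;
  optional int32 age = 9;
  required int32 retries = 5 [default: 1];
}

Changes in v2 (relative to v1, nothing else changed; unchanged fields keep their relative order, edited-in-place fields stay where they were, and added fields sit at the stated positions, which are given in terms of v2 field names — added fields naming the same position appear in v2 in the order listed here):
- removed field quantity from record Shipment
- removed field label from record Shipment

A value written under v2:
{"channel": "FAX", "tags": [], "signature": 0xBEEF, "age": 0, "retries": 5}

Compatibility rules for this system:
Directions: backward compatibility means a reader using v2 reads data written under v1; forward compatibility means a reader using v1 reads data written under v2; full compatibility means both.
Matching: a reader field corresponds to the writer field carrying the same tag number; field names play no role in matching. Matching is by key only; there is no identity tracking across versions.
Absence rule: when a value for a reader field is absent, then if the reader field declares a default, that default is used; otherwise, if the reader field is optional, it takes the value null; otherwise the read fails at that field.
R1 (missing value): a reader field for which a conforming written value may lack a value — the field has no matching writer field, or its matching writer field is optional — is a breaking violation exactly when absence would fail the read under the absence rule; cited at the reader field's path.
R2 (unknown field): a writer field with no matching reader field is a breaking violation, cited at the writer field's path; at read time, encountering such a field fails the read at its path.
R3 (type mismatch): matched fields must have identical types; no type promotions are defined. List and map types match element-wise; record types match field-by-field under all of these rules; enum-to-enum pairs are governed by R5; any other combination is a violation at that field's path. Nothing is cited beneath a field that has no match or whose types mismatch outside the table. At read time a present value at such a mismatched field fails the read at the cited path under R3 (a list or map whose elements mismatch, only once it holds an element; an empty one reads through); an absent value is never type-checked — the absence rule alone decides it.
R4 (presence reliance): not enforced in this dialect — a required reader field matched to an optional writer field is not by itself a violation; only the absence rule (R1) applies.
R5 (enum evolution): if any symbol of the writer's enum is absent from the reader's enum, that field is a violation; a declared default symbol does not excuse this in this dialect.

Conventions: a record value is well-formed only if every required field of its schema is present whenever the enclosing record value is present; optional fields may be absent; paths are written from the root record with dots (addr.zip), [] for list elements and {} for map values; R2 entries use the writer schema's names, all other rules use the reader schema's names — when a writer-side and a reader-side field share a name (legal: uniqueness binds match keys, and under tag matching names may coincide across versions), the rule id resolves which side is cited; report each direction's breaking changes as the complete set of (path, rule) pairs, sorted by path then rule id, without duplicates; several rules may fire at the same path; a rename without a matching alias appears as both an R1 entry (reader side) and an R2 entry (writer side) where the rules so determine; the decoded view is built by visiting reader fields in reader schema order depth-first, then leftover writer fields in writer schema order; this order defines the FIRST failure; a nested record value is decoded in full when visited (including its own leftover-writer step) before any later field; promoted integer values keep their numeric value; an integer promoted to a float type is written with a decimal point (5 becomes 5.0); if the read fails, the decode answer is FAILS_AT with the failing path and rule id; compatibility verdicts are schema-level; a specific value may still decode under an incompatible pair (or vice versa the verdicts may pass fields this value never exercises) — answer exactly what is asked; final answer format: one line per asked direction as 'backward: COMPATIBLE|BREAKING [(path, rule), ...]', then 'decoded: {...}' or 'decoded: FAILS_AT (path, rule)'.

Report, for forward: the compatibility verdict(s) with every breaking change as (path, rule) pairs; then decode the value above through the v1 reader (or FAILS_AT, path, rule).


forward: COMPATIBLE []; decoded: {"channel": "FAX", "tags": [], "label": null, "quantity": -7, "signature": 0xBEEF, "age": 0, "retries": 5}

in Shipment below, arrows point writer -> reader
checking forward for Shipment: reader v1 against writer v2:
  writer required, Channel -> Channel: reader channel maps from writer channel
  writer required, list<int64> -> list<int64>: reader tags maps from writer tags
  no writer field matches reader label
  no writer field matches reader quantity
  writer required, bytes -> bytes: reader signature maps from writer signature
  writer optional, int32 -> int32: reader age maps from writer age
  writer required, int32 -> int32: reader retries maps from writer retries
  => forward verdict for Shipment: COMPATIBLE, no violations
decode (reader v1):
  channel := "FAX"
  tags := []
  label := null (not supplied -> null)
  quantity := -7 (no value, default fills)
  signature := 0xBEEF
  age := 0
  retries := 5
  => decoded: {"channel": "FAX", "tags": [], "label": null, "quantity": -7, "signature": 0xBEEF, "age": 0, "retries": 5}
diffs on Shipment not affecting the asked answer:
  removed field quantity from record Shipment -> affects backward compatibility only, which is not asked
  removed field label from record Shipment -> affects backward compatibility only, which is not asked


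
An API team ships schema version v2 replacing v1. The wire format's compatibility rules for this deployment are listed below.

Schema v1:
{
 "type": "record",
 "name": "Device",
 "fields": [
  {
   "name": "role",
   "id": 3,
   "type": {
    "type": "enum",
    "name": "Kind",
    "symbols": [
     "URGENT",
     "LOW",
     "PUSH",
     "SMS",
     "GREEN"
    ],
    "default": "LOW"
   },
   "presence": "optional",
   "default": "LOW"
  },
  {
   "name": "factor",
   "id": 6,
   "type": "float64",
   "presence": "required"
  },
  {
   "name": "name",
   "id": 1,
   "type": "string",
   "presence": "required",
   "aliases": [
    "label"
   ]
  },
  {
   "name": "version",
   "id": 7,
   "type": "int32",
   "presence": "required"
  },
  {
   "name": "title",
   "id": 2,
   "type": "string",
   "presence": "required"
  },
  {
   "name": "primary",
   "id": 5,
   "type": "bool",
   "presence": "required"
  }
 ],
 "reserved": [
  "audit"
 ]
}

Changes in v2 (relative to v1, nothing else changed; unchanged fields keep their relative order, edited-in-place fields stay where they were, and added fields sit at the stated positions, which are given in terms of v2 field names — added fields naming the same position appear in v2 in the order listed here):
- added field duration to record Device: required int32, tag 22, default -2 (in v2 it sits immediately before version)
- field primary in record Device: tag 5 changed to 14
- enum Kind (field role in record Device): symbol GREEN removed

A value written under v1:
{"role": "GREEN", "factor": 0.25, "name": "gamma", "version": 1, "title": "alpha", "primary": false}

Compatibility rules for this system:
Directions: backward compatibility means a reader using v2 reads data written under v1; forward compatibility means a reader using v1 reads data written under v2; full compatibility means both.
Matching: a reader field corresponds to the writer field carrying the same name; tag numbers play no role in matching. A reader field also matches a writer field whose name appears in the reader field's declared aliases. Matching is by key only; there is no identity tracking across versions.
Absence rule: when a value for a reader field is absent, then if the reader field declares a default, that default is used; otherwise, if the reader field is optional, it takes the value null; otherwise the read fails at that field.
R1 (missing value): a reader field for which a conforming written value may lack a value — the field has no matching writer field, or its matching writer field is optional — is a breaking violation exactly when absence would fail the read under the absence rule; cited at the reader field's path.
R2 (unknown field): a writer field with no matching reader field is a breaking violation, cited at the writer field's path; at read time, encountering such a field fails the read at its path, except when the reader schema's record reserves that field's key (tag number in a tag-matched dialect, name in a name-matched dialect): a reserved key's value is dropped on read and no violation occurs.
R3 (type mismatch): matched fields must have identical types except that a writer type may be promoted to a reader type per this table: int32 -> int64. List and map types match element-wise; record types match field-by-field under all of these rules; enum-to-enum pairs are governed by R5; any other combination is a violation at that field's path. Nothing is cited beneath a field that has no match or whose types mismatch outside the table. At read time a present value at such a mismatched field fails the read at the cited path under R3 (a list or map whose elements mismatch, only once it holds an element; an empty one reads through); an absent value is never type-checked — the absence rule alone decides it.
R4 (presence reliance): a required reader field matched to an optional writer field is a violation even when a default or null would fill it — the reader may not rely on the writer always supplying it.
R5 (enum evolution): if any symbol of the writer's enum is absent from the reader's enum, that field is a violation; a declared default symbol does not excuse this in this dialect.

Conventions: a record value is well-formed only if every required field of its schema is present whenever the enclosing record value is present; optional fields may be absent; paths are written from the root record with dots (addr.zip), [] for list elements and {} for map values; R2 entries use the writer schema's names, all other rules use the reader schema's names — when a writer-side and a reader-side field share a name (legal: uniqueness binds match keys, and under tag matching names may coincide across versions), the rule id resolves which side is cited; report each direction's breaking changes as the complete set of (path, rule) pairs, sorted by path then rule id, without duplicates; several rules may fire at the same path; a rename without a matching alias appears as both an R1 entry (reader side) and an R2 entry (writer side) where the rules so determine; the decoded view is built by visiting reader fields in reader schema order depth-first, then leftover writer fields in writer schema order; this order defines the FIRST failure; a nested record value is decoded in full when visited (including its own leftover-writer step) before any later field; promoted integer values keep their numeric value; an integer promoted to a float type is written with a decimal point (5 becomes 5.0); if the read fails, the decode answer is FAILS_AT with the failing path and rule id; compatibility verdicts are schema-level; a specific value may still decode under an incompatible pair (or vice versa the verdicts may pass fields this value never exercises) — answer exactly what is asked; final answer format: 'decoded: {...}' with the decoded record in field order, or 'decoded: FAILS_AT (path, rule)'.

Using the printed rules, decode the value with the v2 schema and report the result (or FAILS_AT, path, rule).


decoded: FAILS_AT (role, R5)

arrows below run writer -> reader for Device
decode (reader v2):
  read fails at role under R5
  => FAILS_AT (role, R5)
remaining Device differences; none change what is asked:
  added field duration to record Device: required int32, tag 22, default -2 (in v2 it sits immediately before version) -> a verdict-level change on Device — the shown value reads the same
  field primary in record Device: tag 5 changed to 14 -> fires no rule on Device under this dialect and leaves the result unchanged


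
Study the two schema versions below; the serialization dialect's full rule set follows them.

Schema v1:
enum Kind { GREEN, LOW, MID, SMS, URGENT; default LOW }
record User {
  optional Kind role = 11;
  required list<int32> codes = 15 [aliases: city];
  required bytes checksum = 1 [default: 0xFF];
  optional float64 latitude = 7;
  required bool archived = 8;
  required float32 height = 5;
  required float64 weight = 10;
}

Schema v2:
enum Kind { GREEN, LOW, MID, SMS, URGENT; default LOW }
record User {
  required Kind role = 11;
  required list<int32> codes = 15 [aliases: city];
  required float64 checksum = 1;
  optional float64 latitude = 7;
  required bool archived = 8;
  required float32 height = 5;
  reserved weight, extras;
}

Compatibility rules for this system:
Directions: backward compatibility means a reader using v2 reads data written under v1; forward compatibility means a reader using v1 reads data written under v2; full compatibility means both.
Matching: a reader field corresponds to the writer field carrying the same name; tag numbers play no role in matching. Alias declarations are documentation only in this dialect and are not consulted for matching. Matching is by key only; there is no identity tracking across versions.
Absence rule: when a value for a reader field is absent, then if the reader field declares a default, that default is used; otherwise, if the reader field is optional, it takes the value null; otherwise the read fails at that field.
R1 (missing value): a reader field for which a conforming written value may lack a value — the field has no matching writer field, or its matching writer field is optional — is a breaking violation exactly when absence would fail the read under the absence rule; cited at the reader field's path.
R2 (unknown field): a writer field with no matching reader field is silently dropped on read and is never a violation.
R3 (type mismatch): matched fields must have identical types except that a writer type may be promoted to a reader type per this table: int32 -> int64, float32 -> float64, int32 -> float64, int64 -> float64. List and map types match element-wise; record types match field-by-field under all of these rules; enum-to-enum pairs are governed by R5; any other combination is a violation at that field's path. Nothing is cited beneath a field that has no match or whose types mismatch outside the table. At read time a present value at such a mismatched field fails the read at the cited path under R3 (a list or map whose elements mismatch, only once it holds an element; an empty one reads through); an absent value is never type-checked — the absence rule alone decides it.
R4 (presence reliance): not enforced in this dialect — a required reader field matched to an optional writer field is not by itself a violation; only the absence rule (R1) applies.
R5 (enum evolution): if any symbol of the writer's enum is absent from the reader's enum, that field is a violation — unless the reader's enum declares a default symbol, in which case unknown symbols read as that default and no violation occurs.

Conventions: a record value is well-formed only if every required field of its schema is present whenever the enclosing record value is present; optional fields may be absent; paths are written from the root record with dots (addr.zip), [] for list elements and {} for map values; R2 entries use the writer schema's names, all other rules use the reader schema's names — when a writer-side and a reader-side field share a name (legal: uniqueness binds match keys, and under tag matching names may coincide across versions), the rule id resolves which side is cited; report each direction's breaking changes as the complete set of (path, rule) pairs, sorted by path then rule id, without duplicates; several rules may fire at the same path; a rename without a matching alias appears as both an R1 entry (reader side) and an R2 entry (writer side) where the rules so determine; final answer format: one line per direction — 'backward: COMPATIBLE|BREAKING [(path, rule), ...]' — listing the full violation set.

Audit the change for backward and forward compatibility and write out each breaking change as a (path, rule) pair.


arrows below run writer -> reader for User
checking backward for User: reader v2 against writer v1:
  role <- role (Kind -> Kind, writer optional)
  codes <- codes (list<int32> -> list<int32>, writer required)
  checksum <- checksum (bytes -> float64, writer required)
  latitude <- latitude (float64 -> float64, writer optional)
  archived <- archived (bool -> bool, writer required)
  height <- height (float32 -> float32, writer required)
  leftover writer field: weight
  rule R3 violated at checksum
  rule R1 violated at role
  => 2 violation(s): backward is BREAKING for User
checking forward for User: reader v1 against writer v2:
  role <- role (Kind -> Kind, writer required)
  codes <- codes (list<int32> -> list<int32>, writer required)
  checksum <- checksum (float64 -> bytes, writer required)
  latitude <- latitude (float64 -> float64, writer optional)
  archived <- archived (bool -> bool, writer required)
  height <- height (float32 -> float32, writer required)
  weight: no writer match
  rule R3 violated at checksum
  rule R1 violated at weight
  => 2 violation(s): forward is BREAKING for User

backward: BREAKING [(checksum, R3), (role, R1)]; forward: BREAKING [(checksum, R3), (weight, R1)]
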